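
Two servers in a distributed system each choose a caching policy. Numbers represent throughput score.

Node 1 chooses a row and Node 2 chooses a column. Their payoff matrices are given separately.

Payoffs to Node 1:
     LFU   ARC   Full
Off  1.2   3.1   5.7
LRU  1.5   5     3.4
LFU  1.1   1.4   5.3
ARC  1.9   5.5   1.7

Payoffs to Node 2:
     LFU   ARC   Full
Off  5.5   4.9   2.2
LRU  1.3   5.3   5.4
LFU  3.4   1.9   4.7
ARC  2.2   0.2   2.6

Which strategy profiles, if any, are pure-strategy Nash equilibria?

none

Node 1 against LFU: payoffs 1.2, 1.5, 1.1, 1.9 → best response ARC.
Node 1 against ARC: payoffs 3.1, 5, 1.4, 5.5 → best response ARC.
Node 1 against Full: payoffs 5.7, 3.4, 5.3, 1.7 → best response Off.
Node 2 against Off: payoffs 5.5, 4.9, 2.2 → best response LFU.
Node 2 against LRU: payoffs 1.3, 5.3, 5.4 → best response Full.
Node 2 against LFU: payoffs 3.4, 1.9, 4.7 → best response Full.
Node 2 against ARC: payoffs 2.2, 0.2, 2.6 → best response Full.
No profile is a mutual best response for all players.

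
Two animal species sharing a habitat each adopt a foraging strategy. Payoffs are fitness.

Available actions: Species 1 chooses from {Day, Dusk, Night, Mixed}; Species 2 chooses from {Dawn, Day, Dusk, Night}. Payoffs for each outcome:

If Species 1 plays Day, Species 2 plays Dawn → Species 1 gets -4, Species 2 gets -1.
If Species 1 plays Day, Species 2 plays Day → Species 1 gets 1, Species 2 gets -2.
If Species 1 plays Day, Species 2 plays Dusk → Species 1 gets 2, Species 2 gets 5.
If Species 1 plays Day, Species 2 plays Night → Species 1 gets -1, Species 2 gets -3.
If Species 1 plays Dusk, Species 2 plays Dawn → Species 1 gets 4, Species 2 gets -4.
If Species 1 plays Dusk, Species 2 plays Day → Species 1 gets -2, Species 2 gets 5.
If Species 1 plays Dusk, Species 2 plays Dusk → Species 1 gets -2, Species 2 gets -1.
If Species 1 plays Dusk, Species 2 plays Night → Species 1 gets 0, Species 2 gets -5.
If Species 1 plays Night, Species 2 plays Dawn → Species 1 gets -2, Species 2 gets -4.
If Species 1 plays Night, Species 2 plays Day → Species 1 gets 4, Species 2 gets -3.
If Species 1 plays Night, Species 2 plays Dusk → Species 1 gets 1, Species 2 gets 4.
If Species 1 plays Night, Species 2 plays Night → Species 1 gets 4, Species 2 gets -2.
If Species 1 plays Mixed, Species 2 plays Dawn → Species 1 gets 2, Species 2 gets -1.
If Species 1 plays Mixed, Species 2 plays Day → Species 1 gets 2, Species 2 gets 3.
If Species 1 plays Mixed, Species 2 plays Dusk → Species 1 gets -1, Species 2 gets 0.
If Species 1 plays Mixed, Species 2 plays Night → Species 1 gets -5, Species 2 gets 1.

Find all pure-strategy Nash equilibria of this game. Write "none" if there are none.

Check each profile: it is a Nash equilibrium iff no player can strictly gain by switching unilaterally.
(Day, Dawn): Species 1 can switch to Dusk (-4 → 4). Not NE.
(Day, Day): Species 1 can switch to Night (1 → 4). Not NE.
(Day, Dusk): Species 1 gets 2, best alternative 1; Species 2 gets 5, best alternative -1. No profitable deviation — NE.
(Day, Night): Species 1 can switch to Dusk (-1 → 0). Not NE.
(Dusk, Dawn): Species 2 can switch to Day (-4 → 5). Not NE.
(Dusk, Day): Species 1 can switch to Day (-2 → 1). Not NE.
(Dusk, Dusk): Species 1 can switch to Day (-2 → 2). Not NE.
(Dusk, Night): Species 1 can switch to Night (0 → 4). Not NE.
(Night, Dawn): Species 1 can switch to Dusk (-2 → 4). Not NE.
(Night, Day): Species 2 can switch to Dusk (-3 → 4). Not NE.
(Night, Dusk): Species 1 can switch to Day (1 → 2). Not NE.
(The remaining 5 profiles each have a profitable deviation by the same check.)

Pure NE: (Day, Dusk)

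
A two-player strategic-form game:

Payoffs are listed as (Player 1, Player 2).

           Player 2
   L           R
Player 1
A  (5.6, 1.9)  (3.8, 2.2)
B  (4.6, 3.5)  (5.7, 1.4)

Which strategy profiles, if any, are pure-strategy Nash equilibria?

This game has no pure Nash equilibrium.

Check each profile: it is a Nash equilibrium iff no player can strictly gain by switching unilaterally.
(A, L): Player 2 can switch to R (1.9 → 2.2). Not NE.
(A, R): Player 1 can switch to B (3.8 → 5.7). Not NE.
(B, L): Player 1 can switch to A (4.6 → 5.6). Not NE.
(B, R): Player 2 can switch to L (1.4 → 3.5). Not NE.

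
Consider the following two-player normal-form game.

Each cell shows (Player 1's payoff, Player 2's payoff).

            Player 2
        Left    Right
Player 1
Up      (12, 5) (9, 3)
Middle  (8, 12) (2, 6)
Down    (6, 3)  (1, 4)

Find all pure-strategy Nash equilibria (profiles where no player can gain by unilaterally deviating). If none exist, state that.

Player 1 against Left: payoffs 12, 8, 6 → best response Up.
Player 1 against Right: payoffs 9, 2, 1 → best response Up.
Player 2 against Up: payoffs 5, 3 → best response Left.
Player 2 against Middle: payoffs 12, 6 → best response Left.
Player 2 against Down: payoffs 3, 4 → best response Right.
Mutual best responses: (Up, Left).

(Up, Left)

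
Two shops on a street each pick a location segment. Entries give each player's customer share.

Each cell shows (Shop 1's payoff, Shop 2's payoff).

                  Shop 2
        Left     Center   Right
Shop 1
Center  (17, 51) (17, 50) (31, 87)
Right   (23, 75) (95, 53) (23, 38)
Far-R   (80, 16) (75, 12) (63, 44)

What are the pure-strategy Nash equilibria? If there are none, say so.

Shop 1 against Left: payoffs 17, 23, 80 → best response Far-R.
Shop 1 against Center: payoffs 17, 95, 75 → best response Right.
Shop 1 against Right: payoffs 31, 23, 63 → best response Far-R.
Shop 2 against Center: payoffs 51, 50, 87 → best response Right.
Shop 2 against Right: payoffs 75, 53, 38 → best response Left.
Shop 2 against Far-R: payoffs 16, 12, 44 → best response Right.
Mutual best responses: (Far-R, Right).

(Far-R, Right)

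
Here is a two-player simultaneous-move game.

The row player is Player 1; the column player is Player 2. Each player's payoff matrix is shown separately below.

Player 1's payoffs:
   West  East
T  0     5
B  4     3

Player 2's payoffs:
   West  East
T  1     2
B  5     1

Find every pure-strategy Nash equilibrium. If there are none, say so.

(T, West): Player 1 can switch to B (0 → 4). Not NE.
(T, East): Player 1 gets 5, best alternative 3; Player 2 gets 2, best alternative 1. No profitable deviation — NE.
(B, West): Player 1 gets 4, best alternative 0; Player 2 gets 5, best alternative 1. No profitable deviation — NE.
(B, East): Player 1 can switch to T (3 → 5). Not NE.

The pure Nash equilibria are (T, East); (B, West).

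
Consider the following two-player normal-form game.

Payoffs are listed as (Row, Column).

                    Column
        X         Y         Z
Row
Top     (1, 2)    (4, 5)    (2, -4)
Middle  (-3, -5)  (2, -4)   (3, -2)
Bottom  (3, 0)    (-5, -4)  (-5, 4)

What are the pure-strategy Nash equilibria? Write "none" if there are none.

The pure Nash equilibria are (Top, Y) and (Middle, Z).

Row against X: payoffs 1, -3, 3 → best response Bottom.
Row against Y: payoffs 4, 2, -5 → best response Top.
Row against Z: payoffs 2, 3, -5 → best response Middle.
Column against Top: payoffs 2, 5, -4 → best response Y.
Column against Middle: payoffs -5, -4, -2 → best response Z.
Column against Bottom: payoffs 0, -4, 4 → best response Z.
Mutual best responses: (Top, Y); (Middle, Z).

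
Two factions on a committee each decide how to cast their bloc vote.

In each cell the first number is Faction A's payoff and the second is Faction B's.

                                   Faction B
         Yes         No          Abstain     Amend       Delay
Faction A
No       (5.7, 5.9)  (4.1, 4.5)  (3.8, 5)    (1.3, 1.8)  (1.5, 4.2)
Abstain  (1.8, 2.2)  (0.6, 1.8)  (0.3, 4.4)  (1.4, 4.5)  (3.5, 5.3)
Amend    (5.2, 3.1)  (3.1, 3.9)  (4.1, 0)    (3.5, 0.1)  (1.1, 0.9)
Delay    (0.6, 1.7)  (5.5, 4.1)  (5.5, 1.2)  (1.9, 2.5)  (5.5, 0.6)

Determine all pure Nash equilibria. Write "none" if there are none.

The pure Nash equilibria are (No, Yes) and (Delay, No).

(No, Yes): Faction A gets 5.7, best alternative 5.2; Faction B gets 5.9, best alternative 5. No profitable deviation — NE.
(No, No): Faction A can switch to Delay (4.1 → 5.5). Not NE.
(No, Abstain): Faction A can switch to Amend (3.8 → 4.1). Not NE.
(No, Amend): Faction A can switch to Abstain (1.3 → 1.4). Not NE.
(No, Delay): Faction A can switch to Abstain (1.5 → 3.5). Not NE.
(Abstain, Yes): Faction A can switch to No (1.8 → 5.7). Not NE.
(Abstain, No): Faction A can switch to No (0.6 → 4.1). Not NE.
(Delay, No): Faction A gets 5.5, best alternative 4.1; Faction B gets 4.1, best alternative 2.5. No profitable deviation — NE.
(The remaining 12 profiles each have a profitable deviation by the same check.)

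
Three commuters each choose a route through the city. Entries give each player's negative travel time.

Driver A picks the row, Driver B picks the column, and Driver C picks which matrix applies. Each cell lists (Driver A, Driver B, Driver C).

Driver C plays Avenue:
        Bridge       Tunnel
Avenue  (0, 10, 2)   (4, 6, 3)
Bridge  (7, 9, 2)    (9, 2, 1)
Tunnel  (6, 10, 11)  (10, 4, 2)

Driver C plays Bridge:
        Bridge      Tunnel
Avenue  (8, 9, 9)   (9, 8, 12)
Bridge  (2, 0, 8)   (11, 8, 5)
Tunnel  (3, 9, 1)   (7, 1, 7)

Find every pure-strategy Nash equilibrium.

Driver A against (Bridge, Avenue): payoffs 0, 7, 6 → best response Bridge.
Driver A against (Bridge, Bridge): payoffs 8, 2, 3 → best response Avenue.
Driver A against (Tunnel, Avenue): payoffs 4, 9, 10 → best response Tunnel.
Driver A against (Tunnel, Bridge): payoffs 9, 11, 7 → best response Bridge.
Driver B against (Avenue, Avenue): payoffs 10, 6 → best response Bridge.
Driver B against (Avenue, Bridge): payoffs 9, 8 → best response Bridge.
Driver B against (Bridge, Avenue): payoffs 9, 2 → best response Bridge.
Driver B against (Bridge, Bridge): payoffs 0, 8 → best response Tunnel.
Driver B against (Tunnel, Avenue): payoffs 10, 4 → best response Bridge.
Driver B against (Tunnel, Bridge): payoffs 9, 1 → best response Bridge.
Driver C against (Avenue, Bridge): payoffs 2, 9 → best response Bridge.
Driver C against (Avenue, Tunnel): payoffs 3, 12 → best response Bridge.
Driver C against (Bridge, Bridge): payoffs 2, 8 → best response Bridge.
Driver C against (Bridge, Tunnel): payoffs 1, 5 → best response Bridge.
Driver C against (Tunnel, Bridge): payoffs 11, 1 → best response Avenue.
Driver C against (Tunnel, Tunnel): payoffs 2, 7 → best response Bridge.
Mutual best responses: (Avenue, Bridge, Bridge); (Bridge, Tunnel, Bridge).

(Avenue, Bridge, Bridge), (Bridge, Tunnel, Bridge)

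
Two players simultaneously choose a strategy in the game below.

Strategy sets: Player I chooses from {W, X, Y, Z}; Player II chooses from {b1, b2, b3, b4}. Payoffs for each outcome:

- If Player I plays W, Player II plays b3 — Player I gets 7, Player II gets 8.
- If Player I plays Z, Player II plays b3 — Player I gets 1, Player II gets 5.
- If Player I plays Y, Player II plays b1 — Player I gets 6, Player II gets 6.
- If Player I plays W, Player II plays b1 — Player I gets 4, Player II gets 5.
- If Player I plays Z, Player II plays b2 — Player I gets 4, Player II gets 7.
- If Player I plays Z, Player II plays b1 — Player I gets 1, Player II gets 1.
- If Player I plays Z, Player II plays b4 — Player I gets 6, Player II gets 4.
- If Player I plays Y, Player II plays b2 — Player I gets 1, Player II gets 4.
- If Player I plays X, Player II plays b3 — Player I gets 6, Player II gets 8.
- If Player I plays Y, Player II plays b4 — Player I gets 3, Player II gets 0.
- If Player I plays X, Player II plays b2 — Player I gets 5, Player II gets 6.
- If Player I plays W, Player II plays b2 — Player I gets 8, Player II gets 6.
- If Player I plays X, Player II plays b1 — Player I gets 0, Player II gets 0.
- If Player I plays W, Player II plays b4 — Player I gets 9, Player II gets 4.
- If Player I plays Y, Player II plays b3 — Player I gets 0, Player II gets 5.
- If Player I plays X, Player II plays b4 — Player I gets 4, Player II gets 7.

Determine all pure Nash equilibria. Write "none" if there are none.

For each player, find the best response to each opponent profile; mutual best responses are the pure NE.
Player I against b1: payoffs 4, 0, 6, 1 → best response Y.
Player I against b2: payoffs 8, 5, 1, 4 → best response W.
Player I against b3: payoffs 7, 6, 0, 1 → best response W.
Player I against b4: payoffs 9, 4, 3, 6 → best response W.
Player II against W: payoffs 5, 6, 8, 4 → best response b3.
Player II against X: payoffs 0, 6, 8, 7 → best response b3.
Player II against Y: payoffs 6, 4, 5, 0 → best response b1.
Player II against Z: payoffs 1, 7, 5, 4 → best response b2.
Mutual best responses: (W, b3); (Y, b1).

(W, b3) and (Y, b1)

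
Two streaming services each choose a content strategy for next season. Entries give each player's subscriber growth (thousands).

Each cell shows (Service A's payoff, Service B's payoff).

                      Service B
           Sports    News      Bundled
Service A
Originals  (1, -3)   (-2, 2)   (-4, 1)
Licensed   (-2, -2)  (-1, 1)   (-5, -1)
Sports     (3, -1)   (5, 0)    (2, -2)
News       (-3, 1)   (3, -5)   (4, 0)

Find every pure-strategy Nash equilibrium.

(Originals, Sports): Service A can switch to Sports (1 → 3). Not NE.
(Originals, News): Service A can switch to Licensed (-2 → -1). Not NE.
(Originals, Bundled): Service A can switch to Sports (-4 → 2). Not NE.
(Licensed, Sports): Service A can switch to Originals (-2 → 1). Not NE.
(Licensed, News): Service A can switch to Sports (-1 → 5). Not NE.
(Licensed, Bundled): Service A can switch to Originals (-5 → -4). Not NE.
(Sports, News): Service A gets 5, best alternative 3; Service B gets 0, best alternative -1. No profitable deviation — NE.
(The remaining 5 profiles each have a profitable deviation by the same check.)

Pure NE: (Sports, News)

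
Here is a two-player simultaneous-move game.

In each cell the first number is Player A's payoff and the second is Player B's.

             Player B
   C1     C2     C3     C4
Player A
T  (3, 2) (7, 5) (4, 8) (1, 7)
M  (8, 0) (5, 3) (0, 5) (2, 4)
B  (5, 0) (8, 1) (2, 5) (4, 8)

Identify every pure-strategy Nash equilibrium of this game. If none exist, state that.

(T, C3); (B, C4)

For each strategy profile, look for a profitable unilateral deviation.
(T, C1): Player A can switch to M (3 → 8). Not NE.
(T, C2): Player A can switch to B (7 → 8). Not NE.
(T, C3): Player A gets 4, best alternative 2; Player B gets 8, best alternative 7. No profitable deviation — NE.
(T, C4): Player A can switch to M (1 → 2). Not NE.
(M, C1): Player B can switch to C2 (0 → 3). Not NE.
(M, C2): Player A can switch to T (5 → 7). Not NE.
(M, C3): Player A can switch to T (0 → 4). Not NE.
(M, C4): Player A can switch to B (2 → 4). Not NE.
(B, C1): Player A can switch to M (5 → 8). Not NE.
(B, C4): Player A gets 4, best alternative 2; Player B gets 8, best alternative 5. No profitable deviation — NE.
(The remaining 2 profiles each have a profitable deviation by the same check.)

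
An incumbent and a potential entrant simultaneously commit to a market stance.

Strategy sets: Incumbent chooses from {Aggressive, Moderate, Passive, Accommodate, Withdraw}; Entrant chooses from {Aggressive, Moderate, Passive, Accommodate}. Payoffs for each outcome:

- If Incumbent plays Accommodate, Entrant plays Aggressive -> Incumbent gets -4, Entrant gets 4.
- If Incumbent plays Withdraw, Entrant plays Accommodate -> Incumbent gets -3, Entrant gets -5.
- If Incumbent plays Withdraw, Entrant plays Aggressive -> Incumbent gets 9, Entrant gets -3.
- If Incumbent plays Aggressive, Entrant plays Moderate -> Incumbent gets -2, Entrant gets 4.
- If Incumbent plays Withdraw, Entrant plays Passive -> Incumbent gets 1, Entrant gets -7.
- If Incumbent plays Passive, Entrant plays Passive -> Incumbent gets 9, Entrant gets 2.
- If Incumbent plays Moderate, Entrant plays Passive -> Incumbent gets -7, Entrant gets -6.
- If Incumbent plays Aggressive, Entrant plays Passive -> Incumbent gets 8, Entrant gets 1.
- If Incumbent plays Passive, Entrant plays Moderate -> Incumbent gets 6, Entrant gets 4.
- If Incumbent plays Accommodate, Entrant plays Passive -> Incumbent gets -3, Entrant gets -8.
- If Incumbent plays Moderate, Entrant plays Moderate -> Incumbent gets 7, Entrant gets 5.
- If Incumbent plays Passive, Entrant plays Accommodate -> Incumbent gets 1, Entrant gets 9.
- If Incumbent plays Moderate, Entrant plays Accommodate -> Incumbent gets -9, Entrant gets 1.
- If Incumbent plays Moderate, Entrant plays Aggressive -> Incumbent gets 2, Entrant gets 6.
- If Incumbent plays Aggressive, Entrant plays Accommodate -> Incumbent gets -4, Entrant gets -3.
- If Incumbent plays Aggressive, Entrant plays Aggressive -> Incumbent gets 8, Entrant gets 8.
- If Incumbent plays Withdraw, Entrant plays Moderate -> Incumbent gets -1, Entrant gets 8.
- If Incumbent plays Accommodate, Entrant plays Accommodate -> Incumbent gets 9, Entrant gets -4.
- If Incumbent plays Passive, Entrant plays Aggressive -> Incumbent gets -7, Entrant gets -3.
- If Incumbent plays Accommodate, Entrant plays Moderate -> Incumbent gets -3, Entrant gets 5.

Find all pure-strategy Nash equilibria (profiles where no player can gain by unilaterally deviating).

No pure-strategy Nash equilibrium.

Incumbent against Aggressive: payoffs 8, 2, -7, -4, 9 → best response Withdraw.
Incumbent against Moderate: payoffs -2, 7, 6, -3, -1 → best response Moderate.
Incumbent against Passive: payoffs 8, -7, 9, -3, 1 → best response Passive.
Incumbent against Accommodate: payoffs -4, -9, 1, 9, -3 → best response Accommodate.
Entrant against Aggressive: payoffs 8, 4, 1, -3 → best response Aggressive.
Entrant against Moderate: payoffs 6, 5, -6, 1 → best response Aggressive.
Entrant against Passive: payoffs -3, 4, 2, 9 → best response Accommodate.
Entrant against Accommodate: payoffs 4, 5, -8, -4 → best response Moderate.
Entrant against Withdraw: payoffs -3, 8, -7, -5 → best response Moderate.
No profile is a mutual best response for all players.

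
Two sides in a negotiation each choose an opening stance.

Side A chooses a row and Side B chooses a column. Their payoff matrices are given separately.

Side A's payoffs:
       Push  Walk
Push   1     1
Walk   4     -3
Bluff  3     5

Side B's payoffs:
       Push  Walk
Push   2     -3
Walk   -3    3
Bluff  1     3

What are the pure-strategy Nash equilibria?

Pure NE: (Bluff, Walk)

Side A against Push: payoffs 1, 4, 3 → best response Walk.
Side A against Walk: payoffs 1, -3, 5 → best response Bluff.
Side B against Push: payoffs 2, -3 → best response Push.
Side B against Walk: payoffs -3, 3 → best response Walk.
Side B against Bluff: payoffs 1, 3 → best response Walk.
Mutual best responses: (Bluff, Walk).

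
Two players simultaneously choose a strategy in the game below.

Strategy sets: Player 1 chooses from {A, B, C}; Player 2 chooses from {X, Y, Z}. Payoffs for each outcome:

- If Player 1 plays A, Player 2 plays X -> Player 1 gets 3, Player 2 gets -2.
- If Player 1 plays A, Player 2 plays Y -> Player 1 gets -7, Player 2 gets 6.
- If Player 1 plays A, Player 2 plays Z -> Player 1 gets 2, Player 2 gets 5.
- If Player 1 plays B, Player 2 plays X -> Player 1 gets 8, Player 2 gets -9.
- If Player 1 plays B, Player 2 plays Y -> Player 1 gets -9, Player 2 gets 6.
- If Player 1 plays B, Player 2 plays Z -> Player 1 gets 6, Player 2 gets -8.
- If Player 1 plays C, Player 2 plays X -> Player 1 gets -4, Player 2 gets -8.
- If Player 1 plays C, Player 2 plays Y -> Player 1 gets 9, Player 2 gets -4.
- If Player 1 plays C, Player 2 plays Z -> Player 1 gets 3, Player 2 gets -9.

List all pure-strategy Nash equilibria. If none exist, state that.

(A, X): Player 1 can switch to B (3 → 8). Not NE.
(A, Y): Player 1 can switch to C (-7 → 9). Not NE.
(A, Z): Player 1 can switch to B (2 → 6). Not NE.
(B, X): Player 2 can switch to Y (-9 → 6). Not NE.
(B, Y): Player 1 can switch to A (-9 → -7). Not NE.
(B, Z): Player 2 can switch to Y (-8 → 6). Not NE.
(C, X): Player 1 can switch to A (-4 → 3). Not NE.
(C, Y): Player 1 gets 9, best alternative -7; Player 2 gets -4, best alternative -8. No profitable deviation — NE.
(C, Z): Player 1 can switch to B (3 → 6). Not NE.

Pure NE: (C, Y)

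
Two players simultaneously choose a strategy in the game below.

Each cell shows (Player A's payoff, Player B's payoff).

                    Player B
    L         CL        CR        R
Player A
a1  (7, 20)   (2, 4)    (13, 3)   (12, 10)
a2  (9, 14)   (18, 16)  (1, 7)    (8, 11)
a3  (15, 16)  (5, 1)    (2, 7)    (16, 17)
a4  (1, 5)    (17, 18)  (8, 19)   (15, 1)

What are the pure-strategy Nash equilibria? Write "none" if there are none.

(a1, L): Player A can switch to a2 (7 → 9). Not NE.
(a1, CL): Player A can switch to a2 (2 → 18). Not NE.
(a1, CR): Player B can switch to L (3 → 20). Not NE.
(a1, R): Player A can switch to a3 (12 → 16). Not NE.
(a2, L): Player A can switch to a3 (9 → 15). Not NE.
(a2, CL): Player A gets 18, best alternative 17; Player B gets 16, best alternative 14. No profitable deviation — NE.
(a2, CR): Player A can switch to a1 (1 → 13). Not NE.
(a3, R): Player A gets 16, best alternative 15; Player B gets 17, best alternative 16. No profitable deviation — NE.
(The remaining 8 profiles each have a profitable deviation by the same check.)

Pure-strategy Nash equilibria: (a2, CL), (a3, R)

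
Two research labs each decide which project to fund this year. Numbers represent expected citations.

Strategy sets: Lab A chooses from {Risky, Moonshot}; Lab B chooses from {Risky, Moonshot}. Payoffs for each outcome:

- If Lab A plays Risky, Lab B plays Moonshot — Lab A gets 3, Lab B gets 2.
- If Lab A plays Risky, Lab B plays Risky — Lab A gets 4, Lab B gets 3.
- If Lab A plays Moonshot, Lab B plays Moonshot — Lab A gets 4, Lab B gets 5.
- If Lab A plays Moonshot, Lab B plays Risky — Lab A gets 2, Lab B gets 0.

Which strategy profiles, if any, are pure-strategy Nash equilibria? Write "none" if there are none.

(Risky, Risky): Lab A gets 4, best alternative 2; Lab B gets 3, best alternative 2. No profitable deviation — NE.
(Risky, Moonshot): Lab A can switch to Moonshot (3 → 4). Not NE.
(Moonshot, Risky): Lab A can switch to Risky (2 → 4). Not NE.
(Moonshot, Moonshot): Lab A gets 4, best alternative 3; Lab B gets 5, best alternative 0. No profitable deviation — NE.

The pure Nash equilibria are (Risky, Risky); (Moonshot, Moonshot).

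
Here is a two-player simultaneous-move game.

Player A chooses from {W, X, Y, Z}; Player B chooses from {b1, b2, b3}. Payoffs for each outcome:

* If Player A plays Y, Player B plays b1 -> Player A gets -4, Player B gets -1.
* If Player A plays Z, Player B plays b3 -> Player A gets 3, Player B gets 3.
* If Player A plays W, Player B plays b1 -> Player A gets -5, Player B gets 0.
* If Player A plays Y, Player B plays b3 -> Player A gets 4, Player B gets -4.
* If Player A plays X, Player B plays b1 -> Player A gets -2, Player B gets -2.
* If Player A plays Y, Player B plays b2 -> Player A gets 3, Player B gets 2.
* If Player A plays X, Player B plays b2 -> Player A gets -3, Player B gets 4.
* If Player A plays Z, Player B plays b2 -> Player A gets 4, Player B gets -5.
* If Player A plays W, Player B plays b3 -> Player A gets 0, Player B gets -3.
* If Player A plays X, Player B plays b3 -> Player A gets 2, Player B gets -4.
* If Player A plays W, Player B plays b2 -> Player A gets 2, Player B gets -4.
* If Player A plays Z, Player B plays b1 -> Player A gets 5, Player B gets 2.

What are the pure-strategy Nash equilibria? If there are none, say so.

This game has no pure Nash equilibrium.

Check each profile: it is a Nash equilibrium iff no player can strictly gain by switching unilaterally.
(W, b1): Player A can switch to X (-5 → -2). Not NE.
(W, b2): Player A can switch to Y (2 → 3). Not NE.
(W, b3): Player A can switch to X (0 → 2). Not NE.
(X, b1): Player A can switch to Z (-2 → 5). Not NE.
(X, b2): Player A can switch to W (-3 → 2). Not NE.
(X, b3): Player A can switch to Y (2 → 4). Not NE.
(Y, b1): Player A can switch to X (-4 → -2). Not NE.
(Y, b2): Player A can switch to Z (3 → 4). Not NE.
(Y, b3): Player B can switch to b1 (-4 → -1). Not NE.
(Z, b1): Player B can switch to b3 (2 → 3). Not NE.
(The remaining 2 profiles each have a profitable deviation by the same check.)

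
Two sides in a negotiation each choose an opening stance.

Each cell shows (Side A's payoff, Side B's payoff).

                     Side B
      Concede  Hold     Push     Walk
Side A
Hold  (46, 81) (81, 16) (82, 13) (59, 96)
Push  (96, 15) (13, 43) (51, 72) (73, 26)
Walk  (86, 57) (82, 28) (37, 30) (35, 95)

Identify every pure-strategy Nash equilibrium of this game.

Mark each player's best response to every combination of opponents' strategies; a profile where every player is best-responding is a pure Nash equilibrium.
Side A against Concede: payoffs 46, 96, 86 → best response Push.
Side A against Hold: payoffs 81, 13, 82 → best response Walk.
Side A against Push: payoffs 82, 51, 37 → best response Hold.
Side A against Walk: payoffs 59, 73, 35 → best response Push.
Side B against Hold: payoffs 81, 16, 13, 96 → best response Walk.
Side B against Push: payoffs 15, 43, 72, 26 → best response Push.
Side B against Walk: payoffs 57, 28, 30, 95 → best response Walk.
No profile is a mutual best response for all players.

There is no pure-strategy Nash equilibrium.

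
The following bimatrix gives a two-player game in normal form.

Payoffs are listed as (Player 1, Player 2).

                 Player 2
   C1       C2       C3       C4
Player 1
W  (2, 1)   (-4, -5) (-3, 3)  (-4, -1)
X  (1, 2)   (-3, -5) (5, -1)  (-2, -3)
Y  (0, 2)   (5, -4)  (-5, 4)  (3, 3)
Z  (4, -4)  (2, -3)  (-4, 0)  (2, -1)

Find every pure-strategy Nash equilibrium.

Player 1 against C1: payoffs 2, 1, 0, 4 → best response Z.
Player 1 against C2: payoffs -4, -3, 5, 2 → best response Y.
Player 1 against C3: payoffs -3, 5, -5, -4 → best response X.
Player 1 against C4: payoffs -4, -2, 3, 2 → best response Y.
Player 2 against W: payoffs 1, -5, 3, -1 → best response C3.
Player 2 against X: payoffs 2, -5, -1, -3 → best response C1.
Player 2 against Y: payoffs 2, -4, 4, 3 → best response C3.
Player 2 against Z: payoffs -4, -3, 0, -1 → best response C3.
No profile is a mutual best response for all players.

No pure-strategy Nash equilibrium.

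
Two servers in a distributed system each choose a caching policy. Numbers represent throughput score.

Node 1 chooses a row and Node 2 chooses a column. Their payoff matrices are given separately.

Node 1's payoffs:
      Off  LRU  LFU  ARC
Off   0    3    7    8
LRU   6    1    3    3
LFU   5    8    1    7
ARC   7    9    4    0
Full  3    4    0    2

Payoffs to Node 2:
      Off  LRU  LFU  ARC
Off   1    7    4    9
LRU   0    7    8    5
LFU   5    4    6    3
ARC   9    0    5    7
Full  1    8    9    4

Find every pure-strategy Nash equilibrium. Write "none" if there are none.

Pure-strategy Nash equilibria: (Off, ARC); (ARC, Off)

Node 1 against Off: payoffs 0, 6, 5, 7, 3 → best response ARC.
Node 1 against LRU: payoffs 3, 1, 8, 9, 4 → best response ARC.
Node 1 against LFU: payoffs 7, 3, 1, 4, 0 → best response Off.
Node 1 against ARC: payoffs 8, 3, 7, 0, 2 → best response Off.
Node 2 against Off: payoffs 1, 7, 4, 9 → best response ARC.
Node 2 against LRU: payoffs 0, 7, 8, 5 → best response LFU.
Node 2 against LFU: payoffs 5, 4, 6, 3 → best response LFU.
Node 2 against ARC: payoffs 9, 0, 5, 7 → best response Off.
Node 2 against Full: payoffs 1, 8, 9, 4 → best response LFU.
Mutual best responses: (Off, ARC); (ARC, Off).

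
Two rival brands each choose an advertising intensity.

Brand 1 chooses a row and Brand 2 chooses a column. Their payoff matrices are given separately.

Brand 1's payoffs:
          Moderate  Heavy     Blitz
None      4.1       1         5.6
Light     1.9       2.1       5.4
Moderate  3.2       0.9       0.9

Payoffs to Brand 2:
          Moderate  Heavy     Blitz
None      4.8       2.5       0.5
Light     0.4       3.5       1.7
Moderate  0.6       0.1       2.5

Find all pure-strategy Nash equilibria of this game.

Brand 1 against Moderate: payoffs 4.1, 1.9, 3.2 → best response None.
Brand 1 against Heavy: payoffs 1, 2.1, 0.9 → best response Light.
Brand 1 against Blitz: payoffs 5.6, 5.4, 0.9 → best response None.
Brand 2 against None: payoffs 4.8, 2.5, 0.5 → best response Moderate.
Brand 2 against Light: payoffs 0.4, 3.5, 1.7 → best response Heavy.
Brand 2 against Moderate: payoffs 0.6, 0.1, 2.5 → best response Blitz.
Mutual best responses: (None, Moderate); (Light, Heavy).

The pure Nash equilibria are (None, Moderate) and (Light, Heavy).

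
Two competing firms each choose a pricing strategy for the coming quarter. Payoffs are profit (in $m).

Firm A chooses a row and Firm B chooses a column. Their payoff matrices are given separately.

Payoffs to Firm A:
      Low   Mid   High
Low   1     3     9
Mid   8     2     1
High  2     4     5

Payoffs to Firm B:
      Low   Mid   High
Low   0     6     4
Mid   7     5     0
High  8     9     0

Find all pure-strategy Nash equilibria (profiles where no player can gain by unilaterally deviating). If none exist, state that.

(Mid, Low); (High, Mid)

For each strategy profile, look for a profitable unilateral deviation.
(Low, Low): Firm A can switch to Mid (1 → 8). Not NE.
(Low, Mid): Firm A can switch to High (3 → 4). Not NE.
(Low, High): Firm B can switch to Mid (4 → 6). Not NE.
(Mid, Low): Firm A gets 8, best alternative 2; Firm B gets 7, best alternative 5. No profitable deviation — NE.
(Mid, Mid): Firm A can switch to Low (2 → 3). Not NE.
(Mid, High): Firm A can switch to Low (1 → 9). Not NE.
(High, Low): Firm A can switch to Mid (2 → 8). Not NE.
(High, Mid): Firm A gets 4, best alternative 3; Firm B gets 9, best alternative 8. No profitable deviation — NE.
(High, High): Firm A can switch to Low (5 → 9). Not NE.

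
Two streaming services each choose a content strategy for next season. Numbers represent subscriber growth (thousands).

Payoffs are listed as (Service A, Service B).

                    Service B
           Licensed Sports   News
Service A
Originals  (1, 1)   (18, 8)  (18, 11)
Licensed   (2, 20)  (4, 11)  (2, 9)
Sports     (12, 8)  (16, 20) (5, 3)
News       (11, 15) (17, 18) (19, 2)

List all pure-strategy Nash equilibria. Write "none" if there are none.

Service A against Licensed: payoffs 1, 2, 12, 11 → best response Sports.
Service A against Sports: payoffs 18, 4, 16, 17 → best response Originals.
Service A against News: payoffs 18, 2, 5, 19 → best response News.
Service B against Originals: payoffs 1, 8, 11 → best response News.
Service B against Licensed: payoffs 20, 11, 9 → best response Licensed.
Service B against Sports: payoffs 8, 20, 3 → best response Sports.
Service B against News: payoffs 15, 18, 2 → best response Sports.
No profile is a mutual best response for all players.

There is no pure-strategy Nash equilibrium.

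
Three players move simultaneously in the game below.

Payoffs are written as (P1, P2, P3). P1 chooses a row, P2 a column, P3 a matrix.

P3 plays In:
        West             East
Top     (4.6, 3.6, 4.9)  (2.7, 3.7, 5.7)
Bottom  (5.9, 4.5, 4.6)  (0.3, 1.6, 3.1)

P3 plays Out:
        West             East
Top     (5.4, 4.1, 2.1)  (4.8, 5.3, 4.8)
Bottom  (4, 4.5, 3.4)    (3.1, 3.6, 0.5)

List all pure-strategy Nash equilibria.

Pure-strategy Nash equilibria: (Top, East, In) and (Bottom, West, In)

Mark each player's best response to every combination of opponents' strategies; a profile where every player is best-responding is a pure Nash equilibrium.
P1 against (West, In): payoffs 4.6, 5.9 → best response Bottom.
P1 against (West, Out): payoffs 5.4, 4 → best response Top.
P1 against (East, In): payoffs 2.7, 0.3 → best response Top.
P1 against (East, Out): payoffs 4.8, 3.1 → best response Top.
P2 against (Top, In): payoffs 3.6, 3.7 → best response East.
P2 against (Top, Out): payoffs 4.1, 5.3 → best response East.
P2 against (Bottom, In): payoffs 4.5, 1.6 → best response West.
P2 against (Bottom, Out): payoffs 4.5, 3.6 → best response West.
P3 against (Top, West): payoffs 4.9, 2.1 → best response In.
P3 against (Top, East): payoffs 5.7, 4.8 → best response In.
P3 against (Bottom, West): payoffs 4.6, 3.4 → best response In.
P3 against (Bottom, East): payoffs 3.1, 0.5 → best response In.
Mutual best responses: (Top, East, In); (Bottom, West, In).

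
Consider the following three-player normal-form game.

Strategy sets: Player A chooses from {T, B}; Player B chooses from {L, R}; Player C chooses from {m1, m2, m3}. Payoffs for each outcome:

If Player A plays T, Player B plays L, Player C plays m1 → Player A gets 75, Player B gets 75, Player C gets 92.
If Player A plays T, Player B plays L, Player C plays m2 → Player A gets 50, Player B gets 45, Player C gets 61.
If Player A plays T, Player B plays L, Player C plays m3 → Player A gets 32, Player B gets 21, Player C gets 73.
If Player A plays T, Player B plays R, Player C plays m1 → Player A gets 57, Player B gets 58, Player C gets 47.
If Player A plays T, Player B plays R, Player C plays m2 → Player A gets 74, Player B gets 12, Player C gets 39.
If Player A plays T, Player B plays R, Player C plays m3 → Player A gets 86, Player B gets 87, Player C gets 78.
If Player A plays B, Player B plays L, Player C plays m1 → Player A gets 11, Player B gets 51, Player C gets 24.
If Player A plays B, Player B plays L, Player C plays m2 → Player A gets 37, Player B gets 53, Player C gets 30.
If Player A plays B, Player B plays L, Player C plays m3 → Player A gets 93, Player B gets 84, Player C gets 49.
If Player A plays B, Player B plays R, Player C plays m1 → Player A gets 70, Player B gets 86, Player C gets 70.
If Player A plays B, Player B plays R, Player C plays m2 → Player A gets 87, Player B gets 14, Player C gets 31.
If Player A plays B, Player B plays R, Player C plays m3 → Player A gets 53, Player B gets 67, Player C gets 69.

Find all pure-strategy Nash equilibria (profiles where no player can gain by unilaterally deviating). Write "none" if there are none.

For each player, find the best response to each opponent profile; mutual best responses are the pure NE.
Player A against (L, m1): payoffs 75, 11 → best response T.
Player A against (L, m2): payoffs 50, 37 → best response T.
Player A against (L, m3): payoffs 32, 93 → best response B.
Player A against (R, m1): payoffs 57, 70 → best response B.
Player A against (R, m2): payoffs 74, 87 → best response B.
Player A against (R, m3): payoffs 86, 53 → best response T.
Player B against (T, m1): payoffs 75, 58 → best response L.
Player B against (T, m2): payoffs 45, 12 → best response L.
Player B against (T, m3): payoffs 21, 87 → best response R.
Player B against (B, m1): payoffs 51, 86 → best response R.
Player B against (B, m2): payoffs 53, 14 → best response L.
Player B against (B, m3): payoffs 84, 67 → best response L.
Player C against (T, L): payoffs 92, 61, 73 → best response m1.
Player C against (T, R): payoffs 47, 39, 78 → best response m3.
Player C against (B, L): payoffs 24, 30, 49 → best response m3.
Player C against (B, R): payoffs 70, 31, 69 → best response m1.
Mutual best responses: (T, L, m1); (T, R, m3); (B, L, m3); (B, R, m1).

Pure-strategy Nash equilibria: (T, L, m1); (T, R, m3); (B, L, m3); (B, R, m1)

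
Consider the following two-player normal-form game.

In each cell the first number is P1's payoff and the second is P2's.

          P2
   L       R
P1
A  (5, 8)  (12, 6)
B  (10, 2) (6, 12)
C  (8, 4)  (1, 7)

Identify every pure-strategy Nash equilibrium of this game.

(A, L): P1 can switch to B (5 → 10). Not NE.
(A, R): P2 can switch to L (6 → 8). Not NE.
(B, L): P2 can switch to R (2 → 12). Not NE.
(B, R): P1 can switch to A (6 → 12). Not NE.
(C, L): P1 can switch to B (8 → 10). Not NE.
(C, R): P1 can switch to A (1 → 12). Not NE.

none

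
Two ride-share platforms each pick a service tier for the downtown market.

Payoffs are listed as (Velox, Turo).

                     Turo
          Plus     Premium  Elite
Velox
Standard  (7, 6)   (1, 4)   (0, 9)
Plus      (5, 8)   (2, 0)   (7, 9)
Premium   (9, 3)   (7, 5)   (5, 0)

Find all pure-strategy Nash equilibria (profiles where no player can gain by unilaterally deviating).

The pure Nash equilibria are (Plus, Elite), (Premium, Premium).

Velox against Plus: payoffs 7, 5, 9 → best response Premium.
Velox against Premium: payoffs 1, 2, 7 → best response Premium.
Velox against Elite: payoffs 0, 7, 5 → best response Plus.
Turo against Standard: payoffs 6, 4, 9 → best response Elite.
Turo against Plus: payoffs 8, 0, 9 → best response Elite.
Turo against Premium: payoffs 3, 5, 0 → best response Premium.
Mutual best responses: (Plus, Elite); (Premium, Premium).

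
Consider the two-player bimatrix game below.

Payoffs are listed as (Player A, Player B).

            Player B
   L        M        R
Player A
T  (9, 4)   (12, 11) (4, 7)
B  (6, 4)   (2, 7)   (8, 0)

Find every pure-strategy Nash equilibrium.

The unique pure-strategy Nash equilibrium is (T, M).

Player A against L: payoffs 9, 6 → best response T.
Player A against M: payoffs 12, 2 → best response T.
Player A against R: payoffs 4, 8 → best response B.
Player B against T: payoffs 4, 11, 7 → best response M.
Player B against B: payoffs 4, 7, 0 → best response M.
Mutual best responses: (T, M).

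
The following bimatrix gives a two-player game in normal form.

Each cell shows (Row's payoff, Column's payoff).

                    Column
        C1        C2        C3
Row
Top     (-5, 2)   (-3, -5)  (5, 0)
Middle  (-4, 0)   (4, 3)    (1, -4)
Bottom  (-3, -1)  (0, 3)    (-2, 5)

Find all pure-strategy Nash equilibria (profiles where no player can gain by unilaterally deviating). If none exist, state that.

Row against C1: payoffs -5, -4, -3 → best response Bottom.
Row against C2: payoffs -3, 4, 0 → best response Middle.
Row against C3: payoffs 5, 1, -2 → best response Top.
Column against Top: payoffs 2, -5, 0 → best response C1.
Column against Middle: payoffs 0, 3, -4 → best response C2.
Column against Bottom: payoffs -1, 3, 5 → best response C3.
Mutual best responses: (Middle, C2).

Pure NE: (Middle, C2)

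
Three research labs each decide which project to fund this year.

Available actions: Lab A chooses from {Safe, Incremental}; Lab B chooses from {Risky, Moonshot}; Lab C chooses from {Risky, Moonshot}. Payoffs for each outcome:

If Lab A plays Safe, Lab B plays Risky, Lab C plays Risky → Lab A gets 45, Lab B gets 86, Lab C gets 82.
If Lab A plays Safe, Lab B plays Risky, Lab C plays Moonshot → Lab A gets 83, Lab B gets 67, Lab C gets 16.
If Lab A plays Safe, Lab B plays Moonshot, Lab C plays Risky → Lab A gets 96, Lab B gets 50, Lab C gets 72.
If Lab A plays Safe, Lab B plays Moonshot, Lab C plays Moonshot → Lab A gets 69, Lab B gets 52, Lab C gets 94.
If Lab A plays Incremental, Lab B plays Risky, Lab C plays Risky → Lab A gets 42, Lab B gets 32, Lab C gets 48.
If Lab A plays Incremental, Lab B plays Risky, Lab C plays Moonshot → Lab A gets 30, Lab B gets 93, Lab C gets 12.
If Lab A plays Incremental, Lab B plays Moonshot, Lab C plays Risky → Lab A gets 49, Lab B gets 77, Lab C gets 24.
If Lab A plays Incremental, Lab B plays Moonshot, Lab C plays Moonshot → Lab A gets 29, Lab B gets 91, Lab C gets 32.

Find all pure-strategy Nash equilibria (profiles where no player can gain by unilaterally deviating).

(Safe, Risky, Risky): Lab A gets 45, best alternative 42; Lab B gets 86, best alternative 50; Lab C gets 82, best alternative 16. No profitable deviation — NE.
(Safe, Risky, Moonshot): Lab C can switch to Risky (16 → 82). Not NE.
(Safe, Moonshot, Risky): Lab B can switch to Risky (50 → 86). Not NE.
(Safe, Moonshot, Moonshot): Lab B can switch to Risky (52 → 67). Not NE.
(Incremental, Risky, Risky): Lab A can switch to Safe (42 → 45). Not NE.
(Incremental, Risky, Moonshot): Lab A can switch to Safe (30 → 83). Not NE.
(Incremental, Moonshot, Risky): Lab A can switch to Safe (49 → 96). Not NE.
(The remaining 1 profile has a profitable deviation by the same check.)

(Safe, Risky, Risky)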